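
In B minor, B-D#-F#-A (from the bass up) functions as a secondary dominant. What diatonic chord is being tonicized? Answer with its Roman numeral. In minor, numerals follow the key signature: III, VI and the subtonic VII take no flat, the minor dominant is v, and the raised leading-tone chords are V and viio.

The chord is a dominant seventh chord on B.
A dominant resolves down a perfect fifth: B → E. In B minor, E is scale degree 4, i.e. iv.

iv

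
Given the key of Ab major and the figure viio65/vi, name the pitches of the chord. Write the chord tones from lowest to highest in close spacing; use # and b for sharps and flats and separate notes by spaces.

The slash marks an applied leading-tone chord: viio of vi. In Ab major, vi is F, so the leading tone to it is E, a half step below.
Building a fully diminished seventh chord on E gives E-G-Bb-Db.
With the 65 figure the chord is in first inversion; from the bass G upward in close position it reads G-Bb-Db-E.

G Bb Db E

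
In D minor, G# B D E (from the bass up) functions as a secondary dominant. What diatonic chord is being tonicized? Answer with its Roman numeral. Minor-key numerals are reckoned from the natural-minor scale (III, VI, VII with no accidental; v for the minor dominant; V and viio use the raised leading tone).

V

The chord is a dominant seventh chord on E.
A dominant resolves down a perfect fifth: E → A. In D minor, A is scale degree 5, i.e. V.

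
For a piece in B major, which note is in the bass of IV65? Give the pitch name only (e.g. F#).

G#

IV in B major has root E; the chord is E-G#-B-D#.
The figure 65 means first inversion — the third is in the bass.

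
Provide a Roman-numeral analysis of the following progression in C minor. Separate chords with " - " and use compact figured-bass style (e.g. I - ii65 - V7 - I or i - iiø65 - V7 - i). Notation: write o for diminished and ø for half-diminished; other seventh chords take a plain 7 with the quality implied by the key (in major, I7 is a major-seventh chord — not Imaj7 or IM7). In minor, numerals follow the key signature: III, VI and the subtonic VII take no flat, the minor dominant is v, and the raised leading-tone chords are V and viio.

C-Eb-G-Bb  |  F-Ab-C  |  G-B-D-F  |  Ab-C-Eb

C-Eb-G-Bb has root C, degree 1 in C minor, so i7.
F-Ab-C: minor triad on F = scale degree 4 → iv.
G-B-D-F has root G, degree 5 in C minor, so V7.
Ab-C-Eb: root Ab is the submediant; major triad there is VI.

i7 - iv - V7 - VI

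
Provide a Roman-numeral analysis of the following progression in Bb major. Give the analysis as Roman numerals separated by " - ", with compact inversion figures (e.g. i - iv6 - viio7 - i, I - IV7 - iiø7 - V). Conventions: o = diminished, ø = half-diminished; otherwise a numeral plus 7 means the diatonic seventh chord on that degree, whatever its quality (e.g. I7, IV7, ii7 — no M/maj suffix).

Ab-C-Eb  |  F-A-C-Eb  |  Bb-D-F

bVII - V7 - I

Ab-C-Eb: Ab with this quality isn't in the key; it's bVII, borrowed from the parallel minor.
F-A-C-Eb: dominant seventh chord on F = scale degree 5 → V7.
Bb-D-F has root Bb, degree 1 in Bb major, so I.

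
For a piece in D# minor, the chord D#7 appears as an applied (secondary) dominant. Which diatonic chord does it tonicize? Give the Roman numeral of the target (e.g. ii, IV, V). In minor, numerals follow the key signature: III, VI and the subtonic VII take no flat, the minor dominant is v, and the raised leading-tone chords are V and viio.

iv

The chord is a dominant seventh chord on D#.
A dominant resolves down a perfect fifth: D# → G#. In D# minor, G# is scale degree 4, i.e. iv.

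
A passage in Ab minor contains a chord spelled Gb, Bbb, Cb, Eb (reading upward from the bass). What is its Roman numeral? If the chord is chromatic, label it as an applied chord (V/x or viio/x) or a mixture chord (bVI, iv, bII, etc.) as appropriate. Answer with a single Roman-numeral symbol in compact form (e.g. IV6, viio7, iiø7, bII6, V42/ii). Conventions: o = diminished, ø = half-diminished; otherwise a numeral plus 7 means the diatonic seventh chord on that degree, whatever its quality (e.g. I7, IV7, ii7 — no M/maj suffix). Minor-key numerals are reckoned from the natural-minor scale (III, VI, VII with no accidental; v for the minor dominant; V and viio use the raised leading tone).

V43/VI

Stacked in thirds the chord is Cb-Eb-Gb-Bbb: a dominant seventh chord on Cb.
Cb is not a diatonic chord root with this quality in Ab minor, but it lies a perfect fifth above Fb (VI), so the chord functions as an applied dominant of VI.
With Gb in the bass the chord is in second inversion, so the figured bass is 43.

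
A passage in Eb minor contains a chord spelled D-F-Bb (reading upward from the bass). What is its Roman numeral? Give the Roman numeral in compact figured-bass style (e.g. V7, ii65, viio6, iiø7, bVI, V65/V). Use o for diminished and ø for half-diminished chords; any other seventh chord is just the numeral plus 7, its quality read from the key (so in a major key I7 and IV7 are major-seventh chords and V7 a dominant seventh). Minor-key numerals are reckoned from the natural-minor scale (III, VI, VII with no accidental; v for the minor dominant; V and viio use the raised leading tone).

V6

Stacked in thirds the chord is Bb-D-F: a major triad on Bb.
In Eb minor, Bb is the dominant; the diatonic major triad there is V.
With D in the bass the chord is in first inversion, so the figured bass is 6.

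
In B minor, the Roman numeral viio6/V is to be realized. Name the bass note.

The applied chord viio6/V is rooted on E#: E#-G#-B.
The figure 6 means first inversion — the third is in the bass.

G#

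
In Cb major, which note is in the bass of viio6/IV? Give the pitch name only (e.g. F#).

Gb

The applied chord viio6/IV is rooted on Eb: Eb-Gb-Bbb.
The figure 6 means first inversion — the third is in the bass.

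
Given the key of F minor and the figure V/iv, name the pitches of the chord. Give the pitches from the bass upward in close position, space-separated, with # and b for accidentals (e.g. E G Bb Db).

F A C

V/iv is a secondary dominant — the dominant triad of iv. iv in F minor is Bb, so the applied chord's root is F, a perfect fifth above.
Building a major triad on F gives F-A-C.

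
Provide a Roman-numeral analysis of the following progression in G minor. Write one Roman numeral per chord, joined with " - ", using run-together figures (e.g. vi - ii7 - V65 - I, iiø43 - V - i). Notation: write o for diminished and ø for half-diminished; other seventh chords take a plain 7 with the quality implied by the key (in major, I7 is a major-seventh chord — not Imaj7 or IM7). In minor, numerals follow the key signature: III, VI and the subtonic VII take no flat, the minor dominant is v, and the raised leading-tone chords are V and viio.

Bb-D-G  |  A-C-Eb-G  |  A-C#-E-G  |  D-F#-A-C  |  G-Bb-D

i6 - iiø7 - V7/V - V7 - i

Bb-D-G has root G, degree 1 in G minor, so i6.
A-C-Eb-G has root A, degree 2 in G minor, so iiø7.
A-C#-E-G is the secondary dominant of V (dominant seventh chord on A): V7/V.
D-F#-A-C has root D, degree 5 in G minor, so V7.
G-Bb-D: root G is the tonic; minor triad there is i.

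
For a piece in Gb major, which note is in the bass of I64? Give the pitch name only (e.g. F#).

I in Gb major has root Gb; the chord is Gb-Bb-Db.
The figure 64 means second inversion — the fifth is in the bass.

Db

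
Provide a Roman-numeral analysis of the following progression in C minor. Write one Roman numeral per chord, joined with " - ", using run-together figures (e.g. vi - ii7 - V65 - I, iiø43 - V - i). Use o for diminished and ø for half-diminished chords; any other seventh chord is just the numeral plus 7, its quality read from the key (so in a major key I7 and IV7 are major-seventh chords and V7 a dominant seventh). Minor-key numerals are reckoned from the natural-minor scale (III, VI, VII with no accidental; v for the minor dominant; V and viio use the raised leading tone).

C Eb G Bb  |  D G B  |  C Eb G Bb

C-Eb-G-Bb: root C is the tonic; minor seventh chord there is i7.
D-G-B: root G is the dominant; major triad there is V64.
C-Eb-G-Bb has root C, degree 1 in C minor, so i7.

i7 - V64 - i7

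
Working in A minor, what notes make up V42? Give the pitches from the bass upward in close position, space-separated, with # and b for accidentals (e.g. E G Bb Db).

D E G# B

In A minor, scale degree 5 is E. The dominant is major (leading tone raised), so V is a dominant seventh chord.
That chord is spelled E-G#-B-D.
With the 42 figure the chord is in third inversion; from the bass D upward in close position it reads D-E-G#-B.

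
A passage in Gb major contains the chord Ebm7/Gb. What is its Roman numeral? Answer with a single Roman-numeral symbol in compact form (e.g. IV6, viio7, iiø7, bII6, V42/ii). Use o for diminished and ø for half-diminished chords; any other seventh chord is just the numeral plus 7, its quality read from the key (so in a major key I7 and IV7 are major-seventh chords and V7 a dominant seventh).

vi65

The pitches Eb-Gb-Bb-Db form a minor seventh chord rooted on Eb.
In Gb major, Eb is the submediant; the diatonic minor seventh chord there is vi7.
With Gb in the bass the chord is in first inversion, so the figured bass is 65.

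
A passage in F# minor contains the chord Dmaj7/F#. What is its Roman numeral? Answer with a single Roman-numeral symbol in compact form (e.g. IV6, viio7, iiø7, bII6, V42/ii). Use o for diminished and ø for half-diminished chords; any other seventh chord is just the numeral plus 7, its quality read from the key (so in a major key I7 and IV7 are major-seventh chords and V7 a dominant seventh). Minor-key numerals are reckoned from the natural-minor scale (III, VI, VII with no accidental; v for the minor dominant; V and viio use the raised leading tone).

VI65

The pitches D-F#-A-C# form a major seventh chord rooted on D.
In F# minor, D is the submediant; the diatonic major seventh chord there is VI7.
With F# in the bass the chord is in first inversion, so the figured bass is 65.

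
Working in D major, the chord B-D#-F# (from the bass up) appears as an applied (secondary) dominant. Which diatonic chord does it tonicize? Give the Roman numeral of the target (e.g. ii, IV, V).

ii

The chord is a major triad on B.
A dominant resolves down a perfect fifth: B → E. In D major, E is scale degree 2, i.e. ii.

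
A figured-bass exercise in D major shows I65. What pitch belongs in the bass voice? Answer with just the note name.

F#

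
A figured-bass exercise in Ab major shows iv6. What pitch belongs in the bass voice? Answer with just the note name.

Fb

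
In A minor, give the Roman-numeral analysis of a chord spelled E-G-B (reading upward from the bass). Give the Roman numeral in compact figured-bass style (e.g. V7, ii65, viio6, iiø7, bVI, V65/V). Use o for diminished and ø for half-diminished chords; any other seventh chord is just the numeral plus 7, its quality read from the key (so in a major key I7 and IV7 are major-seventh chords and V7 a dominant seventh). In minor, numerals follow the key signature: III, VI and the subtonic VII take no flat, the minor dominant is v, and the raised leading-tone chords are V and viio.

v

Stacked in thirds the chord is E-G-B: a minor triad on E.
E is scale degree 5 in A minor, and a minor triad on that degree is written v.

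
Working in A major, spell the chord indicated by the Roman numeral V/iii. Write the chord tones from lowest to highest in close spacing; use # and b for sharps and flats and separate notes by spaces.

G# B# D#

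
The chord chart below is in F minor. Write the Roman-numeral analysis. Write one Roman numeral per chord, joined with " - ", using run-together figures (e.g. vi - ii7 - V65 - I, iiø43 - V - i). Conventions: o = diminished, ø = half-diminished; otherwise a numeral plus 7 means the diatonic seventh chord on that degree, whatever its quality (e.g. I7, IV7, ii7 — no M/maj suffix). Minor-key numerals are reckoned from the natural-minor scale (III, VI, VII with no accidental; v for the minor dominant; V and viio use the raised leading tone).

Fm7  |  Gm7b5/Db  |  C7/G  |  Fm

i7 - iiø43 - V43 - i

Fm7: root F is the tonic; minor seventh chord there is i7.
Gm7b5/Db has root G, degree 2 in F minor, so iiø43.
C7/G: dominant seventh chord on C = scale degree 5 → V43.
Fm: minor triad on F = scale degree 1 → i.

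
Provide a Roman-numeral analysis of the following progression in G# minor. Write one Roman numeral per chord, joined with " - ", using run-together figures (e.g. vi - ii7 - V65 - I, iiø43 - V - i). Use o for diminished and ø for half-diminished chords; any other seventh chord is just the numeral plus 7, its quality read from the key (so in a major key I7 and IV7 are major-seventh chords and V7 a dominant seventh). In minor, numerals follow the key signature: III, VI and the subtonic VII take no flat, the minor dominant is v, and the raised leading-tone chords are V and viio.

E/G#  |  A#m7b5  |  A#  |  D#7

E/G# has root E, degree 6 in G# minor, so VI6.
A#m7b5 has root A#, degree 2 in G# minor, so iiø7.
A# is the secondary dominant of V (major triad on A#): V/V.
D#7: dominant seventh chord on D# = scale degree 5 → V7.

VI6 - iiø7 - V/V - V7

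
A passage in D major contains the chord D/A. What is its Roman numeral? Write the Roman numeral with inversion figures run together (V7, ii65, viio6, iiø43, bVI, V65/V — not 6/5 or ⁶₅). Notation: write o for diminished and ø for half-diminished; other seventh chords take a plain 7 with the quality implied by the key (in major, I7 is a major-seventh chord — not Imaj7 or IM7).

I64

The pitches D-F#-A form a major triad rooted on D.
In D major, D is the tonic; the diatonic major triad there is I.
With A in the bass the chord is in second inversion, so the figured bass is 64.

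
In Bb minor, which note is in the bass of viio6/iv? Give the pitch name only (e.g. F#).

The applied chord viio6/iv is rooted on D: D-F-Ab.
The figure 6 means first inversion — the third is in the bass.

F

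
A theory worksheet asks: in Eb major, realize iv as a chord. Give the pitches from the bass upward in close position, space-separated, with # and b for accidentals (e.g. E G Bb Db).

Ab Cb Eb

Scale degree 4 in Eb major is Ab; here the chord built on it is altered to a minor triad. iv is the minor subdominant, borrowed from the parallel minor.
So the chord is Ab-Cb-Eb, a minor triad.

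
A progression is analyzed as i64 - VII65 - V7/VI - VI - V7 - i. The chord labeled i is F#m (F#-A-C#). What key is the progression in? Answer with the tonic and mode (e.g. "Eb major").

F# minor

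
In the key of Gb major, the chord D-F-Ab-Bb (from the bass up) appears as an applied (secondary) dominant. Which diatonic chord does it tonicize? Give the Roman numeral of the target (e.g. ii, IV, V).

vi

The chord is a dominant seventh chord on Bb.
A dominant resolves down a perfect fifth: Bb → Eb. In Gb major, Eb is scale degree 6, i.e. vi.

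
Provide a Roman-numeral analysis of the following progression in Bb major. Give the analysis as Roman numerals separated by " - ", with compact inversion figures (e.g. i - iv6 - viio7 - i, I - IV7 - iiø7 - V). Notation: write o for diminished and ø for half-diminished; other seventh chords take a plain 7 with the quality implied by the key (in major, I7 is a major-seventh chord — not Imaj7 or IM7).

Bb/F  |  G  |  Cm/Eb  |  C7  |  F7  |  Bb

Bb/F: root Bb is the tonic; major triad there is I64.
G: chromatic; G is V of ii, so V/ii.
Cm/Eb has root C, degree 2 in Bb major, so ii6.
C7 is the secondary dominant of V (dominant seventh chord on C): V7/V.
F7 has root F, degree 5 in Bb major, so V7.
Bb has root Bb, degree 1 in Bb major, so I.

I64 - V/ii - ii6 - V7/V - V7 - I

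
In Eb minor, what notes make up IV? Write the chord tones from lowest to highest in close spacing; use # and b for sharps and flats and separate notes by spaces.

Ab C Eb

Scale degree 4 in Eb minor is Ab; here the chord built on it is altered to a major triad. IV is the major subdominant, borrowed from the parallel major.
So the chord is Ab-C-Eb.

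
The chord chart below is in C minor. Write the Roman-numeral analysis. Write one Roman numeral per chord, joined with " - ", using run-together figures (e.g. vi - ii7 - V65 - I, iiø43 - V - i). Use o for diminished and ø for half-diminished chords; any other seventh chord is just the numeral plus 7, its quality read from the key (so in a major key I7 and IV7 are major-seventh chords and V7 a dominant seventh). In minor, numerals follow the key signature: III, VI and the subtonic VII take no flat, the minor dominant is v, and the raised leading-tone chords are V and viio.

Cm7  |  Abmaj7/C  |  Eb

i7 - VI65 - III

Cm7: root C is the tonic; minor seventh chord there is i7.
Abmaj7/C: major seventh chord on Ab = scale degree 6 → VI65.
Eb has root Eb, degree 3 in C minor, so III.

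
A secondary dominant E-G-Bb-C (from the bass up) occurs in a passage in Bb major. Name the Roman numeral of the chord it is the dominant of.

V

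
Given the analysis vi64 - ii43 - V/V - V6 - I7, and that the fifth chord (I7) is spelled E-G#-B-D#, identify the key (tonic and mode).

E major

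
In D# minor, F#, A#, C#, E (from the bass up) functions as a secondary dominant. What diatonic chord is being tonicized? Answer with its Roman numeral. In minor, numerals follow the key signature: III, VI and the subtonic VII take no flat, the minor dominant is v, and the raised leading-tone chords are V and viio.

VI

The chord is a dominant seventh chord on F#.
A dominant resolves down a perfect fifth: F# → B. In D# minor, B is scale degree 6, i.e. VI.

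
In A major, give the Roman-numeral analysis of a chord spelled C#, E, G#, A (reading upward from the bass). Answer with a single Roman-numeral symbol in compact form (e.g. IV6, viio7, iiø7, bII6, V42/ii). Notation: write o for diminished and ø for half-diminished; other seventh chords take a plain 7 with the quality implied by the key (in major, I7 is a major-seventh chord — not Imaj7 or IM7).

I65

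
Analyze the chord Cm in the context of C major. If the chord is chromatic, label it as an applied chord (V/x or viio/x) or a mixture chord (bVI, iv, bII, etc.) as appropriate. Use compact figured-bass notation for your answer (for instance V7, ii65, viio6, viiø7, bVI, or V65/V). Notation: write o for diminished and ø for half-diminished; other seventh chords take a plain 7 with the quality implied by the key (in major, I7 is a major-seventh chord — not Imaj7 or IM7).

Stacked in thirds the chord is C-Eb-G: a minor triad on C.
C is the first degree of C major. This is the minor tonic, borrowed from the parallel minor.

i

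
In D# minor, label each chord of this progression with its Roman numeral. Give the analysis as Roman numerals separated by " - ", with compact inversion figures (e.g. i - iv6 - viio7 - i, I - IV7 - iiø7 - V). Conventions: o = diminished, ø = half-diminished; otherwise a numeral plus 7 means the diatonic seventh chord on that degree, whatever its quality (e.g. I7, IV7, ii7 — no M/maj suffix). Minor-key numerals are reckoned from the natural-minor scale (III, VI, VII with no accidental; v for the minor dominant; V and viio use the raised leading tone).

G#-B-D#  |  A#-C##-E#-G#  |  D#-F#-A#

G#-B-D#: root G# is the subdominant; minor triad there is iv.
A#-C##-E#-G#: root A# is the dominant; dominant seventh chord there is V7.
D#-F#-A#: root D# is the tonic; minor triad there is i.

iv - V7 - i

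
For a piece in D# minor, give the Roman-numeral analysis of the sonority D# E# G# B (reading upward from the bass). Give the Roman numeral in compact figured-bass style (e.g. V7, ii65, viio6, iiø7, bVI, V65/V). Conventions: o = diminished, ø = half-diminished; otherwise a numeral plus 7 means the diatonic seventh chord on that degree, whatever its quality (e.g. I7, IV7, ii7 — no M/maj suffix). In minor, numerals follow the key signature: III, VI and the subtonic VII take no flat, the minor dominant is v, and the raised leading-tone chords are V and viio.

The pitches E#-G#-B-D# form a half-diminished seventh chord rooted on E#.
E# is scale degree 2 in D# minor, and a half-diminished seventh chord on that degree is written iiø7.
With D# in the bass the chord is in third inversion, so the figured bass is 42.

iiø42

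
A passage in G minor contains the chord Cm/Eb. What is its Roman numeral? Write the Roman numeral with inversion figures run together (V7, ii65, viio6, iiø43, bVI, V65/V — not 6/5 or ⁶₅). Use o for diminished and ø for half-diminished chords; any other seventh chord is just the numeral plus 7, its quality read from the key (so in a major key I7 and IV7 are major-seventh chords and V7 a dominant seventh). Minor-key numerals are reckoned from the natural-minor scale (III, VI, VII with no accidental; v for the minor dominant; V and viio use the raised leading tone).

The pitches C-Eb-G form a minor triad rooted on C.
In G minor, C is the subdominant; the diatonic minor triad there is iv.
With Eb in the bass the chord is in first inversion, so the figured bass is 6.

iv6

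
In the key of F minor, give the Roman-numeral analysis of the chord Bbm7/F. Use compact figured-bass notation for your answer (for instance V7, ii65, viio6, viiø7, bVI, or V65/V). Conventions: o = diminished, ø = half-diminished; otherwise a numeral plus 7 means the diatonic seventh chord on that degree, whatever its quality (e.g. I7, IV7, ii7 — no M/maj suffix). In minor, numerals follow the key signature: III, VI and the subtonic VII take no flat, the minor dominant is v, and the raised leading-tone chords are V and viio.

The pitches Bb-Db-F-Ab form a minor seventh chord rooted on Bb.
Bb is scale degree 4 in F minor, and a minor seventh chord on that degree is written iv7.
With F in the bass the chord is in second inversion, so the figured bass is 43.

iv43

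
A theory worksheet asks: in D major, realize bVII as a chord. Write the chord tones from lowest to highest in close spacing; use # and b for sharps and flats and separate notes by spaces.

C E G

Scale degree 7 in D major is C#; lowering it a half step gives C. bVII is a major triad on the lowered seventh degree (the subtonic), borrowed from the parallel minor.
So the chord is C-E-G, a major triad.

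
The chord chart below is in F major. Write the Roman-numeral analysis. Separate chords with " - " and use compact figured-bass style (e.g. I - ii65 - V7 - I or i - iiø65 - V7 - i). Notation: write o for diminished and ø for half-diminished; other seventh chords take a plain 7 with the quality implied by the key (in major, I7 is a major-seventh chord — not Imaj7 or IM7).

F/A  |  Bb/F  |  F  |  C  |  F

F/A: root F is the tonic; major triad there is I6.
Bb/F has root Bb, degree 4 in F major, so IV64.
F has root F, degree 1 in F major, so I.
C: root C is the dominant; major triad there is V.
F: root F is the tonic; major triad there is I.

I6 - IV64 - I - V - I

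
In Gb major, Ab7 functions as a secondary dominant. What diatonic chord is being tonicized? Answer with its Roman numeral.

V

The chord is a dominant seventh chord on Ab.
A dominant resolves down a perfect fifth: Ab → Db. In Gb major, Db is scale degree 5, i.e. V.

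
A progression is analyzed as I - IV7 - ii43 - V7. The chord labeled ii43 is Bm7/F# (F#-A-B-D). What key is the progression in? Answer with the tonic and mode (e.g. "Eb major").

A major

The anchor chord is a minor seventh chord on B, labeled ii43.
Counting down one scale step from B places the tonic on A; a minor seventh chord on degree 2 is diatonic only in major.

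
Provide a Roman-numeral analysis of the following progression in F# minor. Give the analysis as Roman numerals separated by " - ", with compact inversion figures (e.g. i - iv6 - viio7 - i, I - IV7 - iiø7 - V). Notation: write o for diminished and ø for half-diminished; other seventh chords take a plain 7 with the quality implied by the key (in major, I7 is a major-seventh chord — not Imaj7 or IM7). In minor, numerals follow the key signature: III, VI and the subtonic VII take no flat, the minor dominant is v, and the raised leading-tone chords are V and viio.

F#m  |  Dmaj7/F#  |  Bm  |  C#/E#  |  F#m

F#m has root F#, degree 1 in F# minor, so i.
Dmaj7/F#: root D is the submediant; major seventh chord there is VI65.
Bm: root B is the subdominant; minor triad there is iv.
C#/E# has root C#, degree 5 in F# minor, so V6.
F#m: root F# is the tonic; minor triad there is i.

i - VI65 - iv - V6 - i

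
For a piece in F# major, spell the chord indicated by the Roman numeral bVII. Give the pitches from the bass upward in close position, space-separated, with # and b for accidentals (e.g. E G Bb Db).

E G# B

Scale degree 7 in F# major is E#; lowering it a half step gives E. bVII is a major triad on the lowered seventh degree (the subtonic), borrowed from the parallel minor.
So the chord is E-G#-B.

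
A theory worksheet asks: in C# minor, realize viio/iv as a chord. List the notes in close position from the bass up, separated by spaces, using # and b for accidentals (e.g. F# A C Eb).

E# G# B

viio/iv is a secondary leading-tone chord. The target iv is F# in C# minor; the applied chord is rooted a semitone below, on E#.
Building a diminished triad on E# gives E#-G#-B.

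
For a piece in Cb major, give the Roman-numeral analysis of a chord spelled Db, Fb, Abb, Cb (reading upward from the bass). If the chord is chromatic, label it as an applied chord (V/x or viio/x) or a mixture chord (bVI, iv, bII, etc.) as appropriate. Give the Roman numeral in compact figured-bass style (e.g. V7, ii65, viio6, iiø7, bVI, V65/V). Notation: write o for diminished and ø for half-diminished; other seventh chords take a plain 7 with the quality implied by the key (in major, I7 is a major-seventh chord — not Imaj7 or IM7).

Stacked in thirds the chord is Db-Fb-Abb-Cb: a half-diminished seventh chord on Db.
Db is the second degree of Cb major. This is the half-diminished supertonic seventh, borrowed from the parallel minor.

iiø7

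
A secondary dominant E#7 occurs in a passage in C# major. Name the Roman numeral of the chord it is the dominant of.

vi

The chord is a dominant seventh chord on E#.
A dominant resolves down a perfect fifth: E# → A#. In C# major, A# is scale degree 6, i.e. vi.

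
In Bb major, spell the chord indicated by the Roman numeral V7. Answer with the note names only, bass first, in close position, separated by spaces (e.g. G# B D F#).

The numeral's case and figure indicate a dominant seventh chord. In Bb major its root, the dominant, is F.
Stacking thirds from F gives F-A-C-Eb.

F A C Eb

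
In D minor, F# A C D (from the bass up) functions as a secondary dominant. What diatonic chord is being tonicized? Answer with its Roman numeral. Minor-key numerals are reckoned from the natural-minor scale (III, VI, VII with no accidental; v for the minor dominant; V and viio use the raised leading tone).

iv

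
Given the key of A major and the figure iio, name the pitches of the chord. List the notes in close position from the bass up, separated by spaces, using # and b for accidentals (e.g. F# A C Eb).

B D F

Scale degree 2 in A major is B; here the chord built on it is altered to a diminished triad. iio is the diminished supertonic triad, borrowed from the parallel minor.
So the chord is B-D-F.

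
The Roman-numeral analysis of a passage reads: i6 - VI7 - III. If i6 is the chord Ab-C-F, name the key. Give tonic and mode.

F minor

The chord Fm/Ab is a minor triad rooted on F; its label is i6.
If F is scale degree 1 and the mode makes that degree carry a minor triad, the tonic is F and the mode is minor.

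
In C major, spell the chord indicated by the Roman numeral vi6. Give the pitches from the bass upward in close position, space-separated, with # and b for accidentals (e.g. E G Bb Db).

C E A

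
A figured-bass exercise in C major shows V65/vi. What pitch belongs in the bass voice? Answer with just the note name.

G#

The applied chord V65/vi is rooted on E: E-G#-B-D.
The figure 65 means first inversion — the third is in the bass.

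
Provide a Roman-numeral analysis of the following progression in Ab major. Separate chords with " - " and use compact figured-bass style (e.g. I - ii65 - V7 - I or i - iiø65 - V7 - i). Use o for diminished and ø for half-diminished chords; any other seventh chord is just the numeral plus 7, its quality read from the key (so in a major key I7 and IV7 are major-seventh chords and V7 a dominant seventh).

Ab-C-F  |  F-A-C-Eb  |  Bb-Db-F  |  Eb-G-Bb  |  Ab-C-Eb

vi6 - V7/ii - ii - V - I

Ab-C-F: root F is the submediant; minor triad there is vi6.
F-A-C-Eb is the secondary dominant of ii (dominant seventh chord on F): V7/ii.
Bb-Db-F: minor triad on Bb = scale degree 2 → ii.
Eb-G-Bb has root Eb, degree 5 in Ab major, so V.
Ab-C-Eb: major triad on Ab = scale degree 1 → I.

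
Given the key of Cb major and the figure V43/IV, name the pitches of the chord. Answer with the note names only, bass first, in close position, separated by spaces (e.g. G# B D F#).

Gb Bbb Cb Eb

The slash means an applied dominant: we want the dominant of IV. In Cb major, IV is Fb major, and its dominant is built on Cb.
Building a dominant seventh chord on Cb gives Cb-Eb-Gb-Bbb.
With the 43 figure the chord is in second inversion; from the bass Gb upward in close position it reads Gb-Bbb-Cb-Eb.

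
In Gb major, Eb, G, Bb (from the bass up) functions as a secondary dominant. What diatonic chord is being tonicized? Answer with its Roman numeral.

The chord is a major triad on Eb.
A dominant resolves down a perfect fifth: Eb → Ab. In Gb major, Ab is scale degree 2, i.e. ii.

ii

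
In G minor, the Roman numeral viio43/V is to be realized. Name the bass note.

The applied chord viio43/V is rooted on C#: C#-E-G-Bb.
The figure 43 means second inversion — the fifth is in the bass.

G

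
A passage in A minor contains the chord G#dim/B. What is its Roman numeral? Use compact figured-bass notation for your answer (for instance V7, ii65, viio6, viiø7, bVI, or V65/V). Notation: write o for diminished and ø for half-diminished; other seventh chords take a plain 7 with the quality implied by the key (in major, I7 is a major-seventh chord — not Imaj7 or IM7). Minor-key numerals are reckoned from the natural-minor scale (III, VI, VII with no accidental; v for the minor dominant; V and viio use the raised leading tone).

Stacked in thirds the chord is G#-B-D: a diminished triad on G#.
G# is scale degree 7 in A minor, and a diminished triad on that degree is written viio.
With B in the bass the chord is in first inversion, so the figured bass is 6.

viio6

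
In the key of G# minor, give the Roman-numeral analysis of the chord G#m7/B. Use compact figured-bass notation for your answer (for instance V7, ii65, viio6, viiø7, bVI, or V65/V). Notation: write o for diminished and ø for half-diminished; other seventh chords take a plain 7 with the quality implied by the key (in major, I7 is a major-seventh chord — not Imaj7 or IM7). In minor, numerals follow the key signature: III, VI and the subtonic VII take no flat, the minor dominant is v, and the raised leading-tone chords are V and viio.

Stacked in thirds the chord is G#-B-D#-F#: a minor seventh chord on G#.
G# is scale degree 1 in G# minor, and a minor seventh chord on that degree is written i7.
With B in the bass the chord is in first inversion, so the figured bass is 65.

i65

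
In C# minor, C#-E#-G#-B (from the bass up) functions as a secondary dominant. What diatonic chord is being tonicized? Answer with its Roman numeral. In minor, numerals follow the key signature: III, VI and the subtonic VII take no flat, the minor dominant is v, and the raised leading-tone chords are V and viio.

iv

The chord is a dominant seventh chord on C#.
A dominant resolves down a perfect fifth: C# → F#. In C# minor, F# is scale degree 4, i.e. iv.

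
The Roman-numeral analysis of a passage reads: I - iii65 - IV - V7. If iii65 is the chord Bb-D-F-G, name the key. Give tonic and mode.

The anchor chord is a minor seventh chord on G, labeled iii65.
Counting down 2 scale steps from G places the tonic on Eb; a minor seventh chord on degree 3 is diatonic only in major.

Eb major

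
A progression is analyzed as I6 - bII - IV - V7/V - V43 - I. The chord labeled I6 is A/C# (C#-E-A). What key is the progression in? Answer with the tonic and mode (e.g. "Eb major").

A major

The anchor chord is a major triad on A, labeled I6.
If A is scale degree 1 and the mode makes that degree carry a major triad, the tonic is A and the mode is major.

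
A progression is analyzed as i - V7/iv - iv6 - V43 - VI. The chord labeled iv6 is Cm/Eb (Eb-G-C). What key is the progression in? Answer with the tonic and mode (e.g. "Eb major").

G minor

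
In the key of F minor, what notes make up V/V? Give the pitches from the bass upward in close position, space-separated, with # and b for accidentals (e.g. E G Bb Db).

V/V is a secondary dominant — the dominant triad of V. V in F minor is C, so the applied chord's root is G, a perfect fifth above.
Building a major triad on G gives G-B-D.

G B D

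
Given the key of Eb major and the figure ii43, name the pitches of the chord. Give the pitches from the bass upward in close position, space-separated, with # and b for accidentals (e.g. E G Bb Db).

In Eb major, the second degree is F, and the diatonic chord built there is a minor seventh chord.
Stacking thirds from F gives F-Ab-C-Eb.
With the 43 figure the chord is in second inversion; from the bass C upward in close position it reads C-Eb-F-Ab.

C Eb F Ab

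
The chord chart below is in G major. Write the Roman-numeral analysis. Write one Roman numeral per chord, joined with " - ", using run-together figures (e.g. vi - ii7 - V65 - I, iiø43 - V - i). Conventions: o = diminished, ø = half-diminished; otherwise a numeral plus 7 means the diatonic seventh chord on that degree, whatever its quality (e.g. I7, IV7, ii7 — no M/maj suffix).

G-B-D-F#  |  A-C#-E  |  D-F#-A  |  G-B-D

I7 - V/V - V - I

G-B-D-F# has root G, degree 1 in G major, so I7.
A-C#-E: chromatic; A is V of V, so V/V.
D-F#-A: major triad on D = scale degree 5 → V.
G-B-D: major triad on G = scale degree 1 → I.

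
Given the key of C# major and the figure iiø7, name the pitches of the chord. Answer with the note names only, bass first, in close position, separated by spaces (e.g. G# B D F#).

D# F# A C#

iiø7 is the half-diminished supertonic seventh, borrowed from the parallel minor. In C# major that root is D#.
So the chord is D#-F#-A-C#.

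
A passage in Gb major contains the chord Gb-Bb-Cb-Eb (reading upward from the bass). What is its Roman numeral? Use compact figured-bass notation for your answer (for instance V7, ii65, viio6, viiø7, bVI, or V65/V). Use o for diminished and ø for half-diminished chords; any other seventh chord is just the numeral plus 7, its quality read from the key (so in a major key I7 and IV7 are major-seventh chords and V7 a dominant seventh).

The pitches Cb-Eb-Gb-Bb form a major seventh chord rooted on Cb.
In Gb major, Cb is the subdominant; the diatonic major seventh chord there is IV7.
With Gb in the bass the chord is in second inversion, so the figured bass is 43.

IV43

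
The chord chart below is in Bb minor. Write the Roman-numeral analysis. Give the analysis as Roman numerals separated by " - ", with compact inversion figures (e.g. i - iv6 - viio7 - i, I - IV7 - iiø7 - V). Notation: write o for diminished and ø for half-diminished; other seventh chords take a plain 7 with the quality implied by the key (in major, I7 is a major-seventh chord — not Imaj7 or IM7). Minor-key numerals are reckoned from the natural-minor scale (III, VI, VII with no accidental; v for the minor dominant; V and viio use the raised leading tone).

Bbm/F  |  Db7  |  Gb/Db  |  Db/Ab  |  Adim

i64 - V7/VI - VI64 - III64 - viio

Bbm/F: root Bb is the tonic; minor triad there is i64.
Db7: chromatic; Db is V of VI, so V7/VI.
Gb/Db: major triad on Gb = scale degree 6 → VI64.
Db/Ab has root Db, degree 3 in Bb minor, so III64.
Adim has root A, degree 7 in Bb minor, so viio.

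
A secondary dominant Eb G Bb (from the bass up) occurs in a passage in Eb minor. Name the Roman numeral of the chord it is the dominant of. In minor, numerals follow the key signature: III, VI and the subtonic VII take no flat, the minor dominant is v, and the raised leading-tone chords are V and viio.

The chord is a major triad on Eb.
A dominant resolves down a perfect fifth: Eb → Ab. In Eb minor, Ab is scale degree 4, i.e. iv.

iv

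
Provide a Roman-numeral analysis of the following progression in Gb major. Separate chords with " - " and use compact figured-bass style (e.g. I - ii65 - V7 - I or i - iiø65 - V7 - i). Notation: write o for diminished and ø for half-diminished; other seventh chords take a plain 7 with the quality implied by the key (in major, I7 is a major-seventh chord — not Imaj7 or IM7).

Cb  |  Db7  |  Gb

Cb: major triad on Cb = scale degree 4 → IV.
Db7: root Db is the dominant; dominant seventh chord there is V7.
Gb: major triad on Gb = scale degree 1 → I.

IV - V7 - I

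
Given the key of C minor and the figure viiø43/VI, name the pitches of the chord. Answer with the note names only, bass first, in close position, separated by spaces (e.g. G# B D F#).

viiø43/VI is a secondary leading-tone chord. The target VI is Ab in C minor; the applied chord is rooted a semitone below, on G.
Building a half-diminished seventh chord on G gives G-Bb-Db-F.
The figured bass 43 indicates second inversion, placing the fifth (Db) in the bass: Db-F-G-Bb.

Db F G Bb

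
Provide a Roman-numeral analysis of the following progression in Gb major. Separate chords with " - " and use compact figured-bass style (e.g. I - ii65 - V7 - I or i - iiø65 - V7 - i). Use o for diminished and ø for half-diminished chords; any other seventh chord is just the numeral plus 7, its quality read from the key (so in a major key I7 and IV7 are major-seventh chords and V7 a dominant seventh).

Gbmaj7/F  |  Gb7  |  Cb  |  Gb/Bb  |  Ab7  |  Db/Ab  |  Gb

Gbmaj7/F: major seventh chord on Gb = scale degree 1 → I42.
Gb7: a dominant seventh chord on Gb, the applied dominant of IV → V7/IV.
Cb has root Cb, degree 4 in Gb major, so IV.
Gb/Bb: major triad on Gb = scale degree 1 → I6.
Ab7: a dominant seventh chord on Ab, the applied dominant of V → V7/V.
Db/Ab has root Db, degree 5 in Gb major, so V64.
Gb: root Gb is the tonic; major triad there is I.

I42 - V7/IV - IV - I6 - V7/V - V64 - I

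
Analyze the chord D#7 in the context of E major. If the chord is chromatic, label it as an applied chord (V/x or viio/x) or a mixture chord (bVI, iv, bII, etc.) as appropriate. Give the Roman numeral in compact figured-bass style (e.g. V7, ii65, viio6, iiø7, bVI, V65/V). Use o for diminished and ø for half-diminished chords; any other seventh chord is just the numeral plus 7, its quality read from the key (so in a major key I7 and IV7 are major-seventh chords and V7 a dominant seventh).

Stacked in thirds the chord is D#-F##-A#-C#: a dominant seventh chord on D#.
D# is not a diatonic chord root with this quality in E major, but it lies a perfect fifth above G# (iii), so the chord functions as an applied dominant of iii.

V7/iii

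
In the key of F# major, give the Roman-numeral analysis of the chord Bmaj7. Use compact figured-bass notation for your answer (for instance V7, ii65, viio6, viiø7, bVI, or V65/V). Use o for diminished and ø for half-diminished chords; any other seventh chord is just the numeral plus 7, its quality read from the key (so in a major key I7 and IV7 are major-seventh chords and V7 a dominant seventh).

IV7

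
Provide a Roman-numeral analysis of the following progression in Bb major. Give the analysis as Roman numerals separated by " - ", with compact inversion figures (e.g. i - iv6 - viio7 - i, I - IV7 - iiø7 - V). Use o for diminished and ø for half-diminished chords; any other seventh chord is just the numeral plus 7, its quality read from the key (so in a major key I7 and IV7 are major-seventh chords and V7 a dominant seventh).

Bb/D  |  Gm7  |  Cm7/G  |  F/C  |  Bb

I6 - vi7 - ii43 - V64 - I

Bb/D: major triad on Bb = scale degree 1 → I6.
Gm7: root G is the submediant; minor seventh chord there is vi7.
Cm7/G: root C is the supertonic; minor seventh chord there is ii43.
F/C: major triad on F = scale degree 5 → V64.
Bb has root Bb, degree 1 in Bb major, so I.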